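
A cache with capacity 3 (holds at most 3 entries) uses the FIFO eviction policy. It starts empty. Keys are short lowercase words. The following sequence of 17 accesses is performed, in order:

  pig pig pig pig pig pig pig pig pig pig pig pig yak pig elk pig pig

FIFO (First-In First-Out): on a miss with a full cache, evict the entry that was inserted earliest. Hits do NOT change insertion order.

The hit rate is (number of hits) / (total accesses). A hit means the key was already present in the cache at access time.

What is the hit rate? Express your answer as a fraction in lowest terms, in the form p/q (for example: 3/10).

FIFO simulation (capacity=3):
  1. access pig: MISS. Cache (old->new): [pig]
  2. access pig: HIT. Cache (old->new): [pig]
  3. access pig: HIT. Cache (old->new): [pig]
  4. access pig: HIT. Cache (old->new): [pig]
  5. access pig: HIT. Cache (old->new): [pig]
  6. access pig: HIT. Cache (old->new): [pig]
  7. access pig: HIT. Cache (old->new): [pig]
  8. access pig: HIT. Cache (old->new): [pig]
  9. access pig: HIT. Cache (old->new): [pig]
  10. access pig: HIT. Cache (old->new): [pig]
  11. access pig: HIT. Cache (old->new): [pig]
  12. access pig: HIT. Cache (old->new): [pig]
  13. access yak: MISS. Cache (old->new): [pig yak]
  14. access pig: HIT. Cache (old->new): [pig yak]
  15. access elk: MISS. Cache (old->new): [pig yak elk]
  16. access pig: HIT. Cache (old->new): [pig yak elk]
  17. access pig: HIT. Cache (old->new): [pig yak elk]
Total: 14 hits, 3 misses, 0 evictions

Hit rate = 14/17

Answer: 14/17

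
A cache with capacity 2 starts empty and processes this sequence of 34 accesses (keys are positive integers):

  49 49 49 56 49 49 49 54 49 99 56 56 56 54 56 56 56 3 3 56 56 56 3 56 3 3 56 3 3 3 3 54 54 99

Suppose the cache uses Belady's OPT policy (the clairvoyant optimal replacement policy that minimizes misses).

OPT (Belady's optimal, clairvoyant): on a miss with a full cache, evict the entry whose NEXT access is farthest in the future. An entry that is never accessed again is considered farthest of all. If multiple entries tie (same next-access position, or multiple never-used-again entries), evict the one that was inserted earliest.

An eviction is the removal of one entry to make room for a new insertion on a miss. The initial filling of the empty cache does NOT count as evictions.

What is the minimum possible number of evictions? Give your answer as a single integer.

OPT (Belady) simulation (capacity=2):
  1. access 49: MISS. Cache: [49]
  2. access 49: HIT. Next use of 49: step 3. Cache: [49]
  3. access 49: HIT. Next use of 49: step 5. Cache: [49]
  4. access 56: MISS. Cache: [49 56]
  5. access 49: HIT. Next use of 49: step 6. Cache: [49 56]
  6. access 49: HIT. Next use of 49: step 7. Cache: [49 56]
  7. access 49: HIT. Next use of 49: step 9. Cache: [49 56]
  8. access 54: MISS, evict 56 (next use: step 11). Cache: [49 54]
  9. access 49: HIT. Next use of 49: never. Cache: [49 54]
  10. access 99: MISS, evict 49 (next use: never). Cache: [54 99]
  11. access 56: MISS, evict 99 (next use: step 34). Cache: [54 56]
  12. access 56: HIT. Next use of 56: step 13. Cache: [54 56]
  13. access 56: HIT. Next use of 56: step 15. Cache: [54 56]
  14. access 54: HIT. Next use of 54: step 32. Cache: [54 56]
  15. access 56: HIT. Next use of 56: step 16. Cache: [54 56]
  16. access 56: HIT. Next use of 56: step 17. Cache: [54 56]
  17. access 56: HIT. Next use of 56: step 20. Cache: [54 56]
  18. access 3: MISS, evict 54 (next use: step 32). Cache: [56 3]
  19. access 3: HIT. Next use of 3: step 23. Cache: [56 3]
  20. access 56: HIT. Next use of 56: step 21. Cache: [56 3]
  21. access 56: HIT. Next use of 56: step 22. Cache: [56 3]
  22. access 56: HIT. Next use of 56: step 24. Cache: [56 3]
  23. access 3: HIT. Next use of 3: step 25. Cache: [56 3]
  24. access 56: HIT. Next use of 56: step 27. Cache: [56 3]
  25. access 3: HIT. Next use of 3: step 26. Cache: [56 3]
  26. access 3: HIT. Next use of 3: step 28. Cache: [56 3]
  27. access 56: HIT. Next use of 56: never. Cache: [56 3]
  28. access 3: HIT. Next use of 3: step 29. Cache: [56 3]
  29. access 3: HIT. Next use of 3: step 30. Cache: [56 3]
  30. access 3: HIT. Next use of 3: step 31. Cache: [56 3]
  31. access 3: HIT. Next use of 3: never. Cache: [56 3]
  32. access 54: MISS, evict 56 (next use: never). Cache: [3 54]
  33. access 54: HIT. Next use of 54: never. Cache: [3 54]
  34. access 99: MISS, evict 3 (next use: never). Cache: [54 99]
Total: 26 hits, 8 misses, 6 evictions

Answer: 6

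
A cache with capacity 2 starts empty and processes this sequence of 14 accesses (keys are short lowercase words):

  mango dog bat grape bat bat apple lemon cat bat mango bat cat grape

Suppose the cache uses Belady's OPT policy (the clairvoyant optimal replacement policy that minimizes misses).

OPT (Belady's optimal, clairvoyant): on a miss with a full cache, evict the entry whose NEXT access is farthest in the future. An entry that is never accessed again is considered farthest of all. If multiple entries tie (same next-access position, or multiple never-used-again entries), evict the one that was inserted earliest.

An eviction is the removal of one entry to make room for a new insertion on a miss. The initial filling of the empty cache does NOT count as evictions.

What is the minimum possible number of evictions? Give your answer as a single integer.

OPT (Belady) simulation (capacity=2):
  1. access mango: MISS. Cache: [mango]
  2. access dog: MISS. Cache: [mango dog]
  3. access bat: MISS, evict dog (next use: never). Cache: [mango bat]
  4. access grape: MISS, evict mango (next use: step 11). Cache: [bat grape]
  5. access bat: HIT. Next use of bat: step 6. Cache: [bat grape]
  6. access bat: HIT. Next use of bat: step 10. Cache: [bat grape]
  7. access apple: MISS, evict grape (next use: step 14). Cache: [bat apple]
  8. access lemon: MISS, evict apple (next use: never). Cache: [bat lemon]
  9. access cat: MISS, evict lemon (next use: never). Cache: [bat cat]
  10. access bat: HIT. Next use of bat: step 12. Cache: [bat cat]
  11. access mango: MISS, evict cat (next use: step 13). Cache: [bat mango]
  12. access bat: HIT. Next use of bat: never. Cache: [bat mango]
  13. access cat: MISS, evict bat (next use: never). Cache: [mango cat]
  14. access grape: MISS, evict mango (next use: never). Cache: [cat grape]
Total: 4 hits, 10 misses, 8 evictions

Answer: 8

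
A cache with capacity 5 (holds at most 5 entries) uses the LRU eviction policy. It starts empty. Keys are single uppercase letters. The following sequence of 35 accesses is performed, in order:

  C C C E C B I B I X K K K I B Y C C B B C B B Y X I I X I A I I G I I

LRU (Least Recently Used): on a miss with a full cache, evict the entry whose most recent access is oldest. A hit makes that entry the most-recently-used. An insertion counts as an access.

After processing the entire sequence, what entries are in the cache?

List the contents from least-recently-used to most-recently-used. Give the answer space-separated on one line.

LRU simulation (capacity=5):
  1. access C: MISS. Cache (LRU->MRU): [C]
  2. access C: HIT. Cache (LRU->MRU): [C]
  3. access C: HIT. Cache (LRU->MRU): [C]
  4. access E: MISS. Cache (LRU->MRU): [C E]
  5. access C: HIT. Cache (LRU->MRU): [E C]
  6. access B: MISS. Cache (LRU->MRU): [E C B]
  7. access I: MISS. Cache (LRU->MRU): [E C B I]
  8. access B: HIT. Cache (LRU->MRU): [E C I B]
  9. access I: HIT. Cache (LRU->MRU): [E C B I]
  10. access X: MISS. Cache (LRU->MRU): [E C B I X]
  11. access K: MISS, evict E. Cache (LRU->MRU): [C B I X K]
  12. access K: HIT. Cache (LRU->MRU): [C B I X K]
  13. access K: HIT. Cache (LRU->MRU): [C B I X K]
  14. access I: HIT. Cache (LRU->MRU): [C B X K I]
  15. access B: HIT. Cache (LRU->MRU): [C X K I B]
  16. access Y: MISS, evict C. Cache (LRU->MRU): [X K I B Y]
  17. access C: MISS, evict X. Cache (LRU->MRU): [K I B Y C]
  18. access C: HIT. Cache (LRU->MRU): [K I B Y C]
  19. access B: HIT. Cache (LRU->MRU): [K I Y C B]
  20. access B: HIT. Cache (LRU->MRU): [K I Y C B]
  21. access C: HIT. Cache (LRU->MRU): [K I Y B C]
  22. access B: HIT. Cache (LRU->MRU): [K I Y C B]
  23. access B: HIT. Cache (LRU->MRU): [K I Y C B]
  24. access Y: HIT. Cache (LRU->MRU): [K I C B Y]
  25. access X: MISS, evict K. Cache (LRU->MRU): [I C B Y X]
  26. access I: HIT. Cache (LRU->MRU): [C B Y X I]
  27. access I: HIT. Cache (LRU->MRU): [C B Y X I]
  28. access X: HIT. Cache (LRU->MRU): [C B Y I X]
  29. access I: HIT. Cache (LRU->MRU): [C B Y X I]
  30. access A: MISS, evict C. Cache (LRU->MRU): [B Y X I A]
  31. access I: HIT. Cache (LRU->MRU): [B Y X A I]
  32. access I: HIT. Cache (LRU->MRU): [B Y X A I]
  33. access G: MISS, evict B. Cache (LRU->MRU): [Y X A I G]
  34. access I: HIT. Cache (LRU->MRU): [Y X A G I]
  35. access I: HIT. Cache (LRU->MRU): [Y X A G I]
Total: 24 hits, 11 misses, 6 evictions

Answer: Y X A G I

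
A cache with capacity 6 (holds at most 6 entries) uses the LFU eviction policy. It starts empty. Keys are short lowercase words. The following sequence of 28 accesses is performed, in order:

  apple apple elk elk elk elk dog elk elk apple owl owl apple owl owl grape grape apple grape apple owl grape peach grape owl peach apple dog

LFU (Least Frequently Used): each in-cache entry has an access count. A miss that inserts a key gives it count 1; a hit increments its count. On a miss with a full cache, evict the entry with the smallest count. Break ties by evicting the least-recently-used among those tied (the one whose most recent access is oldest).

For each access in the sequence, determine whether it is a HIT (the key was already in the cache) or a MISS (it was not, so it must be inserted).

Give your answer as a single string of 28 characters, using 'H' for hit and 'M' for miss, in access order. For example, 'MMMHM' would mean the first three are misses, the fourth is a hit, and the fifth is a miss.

Answer: MHMHHHMHHHMHHHHMHHHHHHMHHHHH

Derivation:
LFU simulation (capacity=6):
  1. access apple: MISS. Cache: [apple(c=1)]
  2. access apple: HIT, count now 2. Cache: [apple(c=2)]
  3. access elk: MISS. Cache: [elk(c=1) apple(c=2)]
  4. access elk: HIT, count now 2. Cache: [apple(c=2) elk(c=2)]
  5. access elk: HIT, count now 3. Cache: [apple(c=2) elk(c=3)]
  6. access elk: HIT, count now 4. Cache: [apple(c=2) elk(c=4)]
  7. access dog: MISS. Cache: [dog(c=1) apple(c=2) elk(c=4)]
  8. access elk: HIT, count now 5. Cache: [dog(c=1) apple(c=2) elk(c=5)]
  9. access elk: HIT, count now 6. Cache: [dog(c=1) apple(c=2) elk(c=6)]
  10. access apple: HIT, count now 3. Cache: [dog(c=1) apple(c=3) elk(c=6)]
  11. access owl: MISS. Cache: [dog(c=1) owl(c=1) apple(c=3) elk(c=6)]
  12. access owl: HIT, count now 2. Cache: [dog(c=1) owl(c=2) apple(c=3) elk(c=6)]
  13. access apple: HIT, count now 4. Cache: [dog(c=1) owl(c=2) apple(c=4) elk(c=6)]
  14. access owl: HIT, count now 3. Cache: [dog(c=1) owl(c=3) apple(c=4) elk(c=6)]
  15. access owl: HIT, count now 4. Cache: [dog(c=1) apple(c=4) owl(c=4) elk(c=6)]
  16. access grape: MISS. Cache: [dog(c=1) grape(c=1) apple(c=4) owl(c=4) elk(c=6)]
  17. access grape: HIT, count now 2. Cache: [dog(c=1) grape(c=2) apple(c=4) owl(c=4) elk(c=6)]
  18. access apple: HIT, count now 5. Cache: [dog(c=1) grape(c=2) owl(c=4) apple(c=5) elk(c=6)]
  19. access grape: HIT, count now 3. Cache: [dog(c=1) grape(c=3) owl(c=4) apple(c=5) elk(c=6)]
  20. access apple: HIT, count now 6. Cache: [dog(c=1) grape(c=3) owl(c=4) elk(c=6) apple(c=6)]
  21. access owl: HIT, count now 5. Cache: [dog(c=1) grape(c=3) owl(c=5) elk(c=6) apple(c=6)]
  22. access grape: HIT, count now 4. Cache: [dog(c=1) grape(c=4) owl(c=5) elk(c=6) apple(c=6)]
  23. access peach: MISS. Cache: [dog(c=1) peach(c=1) grape(c=4) owl(c=5) elk(c=6) apple(c=6)]
  24. access grape: HIT, count now 5. Cache: [dog(c=1) peach(c=1) owl(c=5) grape(c=5) elk(c=6) apple(c=6)]
  25. access owl: HIT, count now 6. Cache: [dog(c=1) peach(c=1) grape(c=5) elk(c=6) apple(c=6) owl(c=6)]
  26. access peach: HIT, count now 2. Cache: [dog(c=1) peach(c=2) grape(c=5) elk(c=6) apple(c=6) owl(c=6)]
  27. access apple: HIT, count now 7. Cache: [dog(c=1) peach(c=2) grape(c=5) elk(c=6) owl(c=6) apple(c=7)]
  28. access dog: HIT, count now 2. Cache: [peach(c=2) dog(c=2) grape(c=5) elk(c=6) owl(c=6) apple(c=7)]
Total: 22 hits, 6 misses, 0 evictions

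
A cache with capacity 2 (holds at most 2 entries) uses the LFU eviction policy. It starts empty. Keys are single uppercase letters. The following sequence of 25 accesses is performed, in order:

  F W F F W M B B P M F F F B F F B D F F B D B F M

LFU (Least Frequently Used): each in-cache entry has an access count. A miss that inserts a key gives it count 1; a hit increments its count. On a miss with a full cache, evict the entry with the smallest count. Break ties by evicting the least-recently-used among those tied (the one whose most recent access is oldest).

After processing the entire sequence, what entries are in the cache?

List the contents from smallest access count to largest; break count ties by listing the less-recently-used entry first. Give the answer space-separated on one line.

Answer: M F

Derivation:
LFU simulation (capacity=2):
  1. access F: MISS. Cache: [F(c=1)]
  2. access W: MISS. Cache: [F(c=1) W(c=1)]
  3. access F: HIT, count now 2. Cache: [W(c=1) F(c=2)]
  4. access F: HIT, count now 3. Cache: [W(c=1) F(c=3)]
  5. access W: HIT, count now 2. Cache: [W(c=2) F(c=3)]
  6. access M: MISS, evict W(c=2). Cache: [M(c=1) F(c=3)]
  7. access B: MISS, evict M(c=1). Cache: [B(c=1) F(c=3)]
  8. access B: HIT, count now 2. Cache: [B(c=2) F(c=3)]
  9. access P: MISS, evict B(c=2). Cache: [P(c=1) F(c=3)]
  10. access M: MISS, evict P(c=1). Cache: [M(c=1) F(c=3)]
  11. access F: HIT, count now 4. Cache: [M(c=1) F(c=4)]
  12. access F: HIT, count now 5. Cache: [M(c=1) F(c=5)]
  13. access F: HIT, count now 6. Cache: [M(c=1) F(c=6)]
  14. access B: MISS, evict M(c=1). Cache: [B(c=1) F(c=6)]
  15. access F: HIT, count now 7. Cache: [B(c=1) F(c=7)]
  16. access F: HIT, count now 8. Cache: [B(c=1) F(c=8)]
  17. access B: HIT, count now 2. Cache: [B(c=2) F(c=8)]
  18. access D: MISS, evict B(c=2). Cache: [D(c=1) F(c=8)]
  19. access F: HIT, count now 9. Cache: [D(c=1) F(c=9)]
  20. access F: HIT, count now 10. Cache: [D(c=1) F(c=10)]
  21. access B: MISS, evict D(c=1). Cache: [B(c=1) F(c=10)]
  22. access D: MISS, evict B(c=1). Cache: [D(c=1) F(c=10)]
  23. access B: MISS, evict D(c=1). Cache: [B(c=1) F(c=10)]
  24. access F: HIT, count now 11. Cache: [B(c=1) F(c=11)]
  25. access M: MISS, evict B(c=1). Cache: [M(c=1) F(c=11)]
Total: 13 hits, 12 misses, 10 evictions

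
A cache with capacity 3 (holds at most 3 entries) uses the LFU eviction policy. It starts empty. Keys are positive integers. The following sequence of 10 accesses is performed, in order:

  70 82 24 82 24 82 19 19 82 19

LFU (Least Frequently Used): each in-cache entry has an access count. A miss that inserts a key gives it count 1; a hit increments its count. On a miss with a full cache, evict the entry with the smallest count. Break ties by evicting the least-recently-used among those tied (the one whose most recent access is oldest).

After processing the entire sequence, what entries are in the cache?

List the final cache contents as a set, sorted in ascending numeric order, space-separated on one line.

LFU simulation (capacity=3):
  1. access 70: MISS. Cache: [70(c=1)]
  2. access 82: MISS. Cache: [70(c=1) 82(c=1)]
  3. access 24: MISS. Cache: [70(c=1) 82(c=1) 24(c=1)]
  4. access 82: HIT, count now 2. Cache: [70(c=1) 24(c=1) 82(c=2)]
  5. access 24: HIT, count now 2. Cache: [70(c=1) 82(c=2) 24(c=2)]
  6. access 82: HIT, count now 3. Cache: [70(c=1) 24(c=2) 82(c=3)]
  7. access 19: MISS, evict 70(c=1). Cache: [19(c=1) 24(c=2) 82(c=3)]
  8. access 19: HIT, count now 2. Cache: [24(c=2) 19(c=2) 82(c=3)]
  9. access 82: HIT, count now 4. Cache: [24(c=2) 19(c=2) 82(c=4)]
  10. access 19: HIT, count now 3. Cache: [24(c=2) 19(c=3) 82(c=4)]
Total: 6 hits, 4 misses, 1 evictions

Answer: 19 24 82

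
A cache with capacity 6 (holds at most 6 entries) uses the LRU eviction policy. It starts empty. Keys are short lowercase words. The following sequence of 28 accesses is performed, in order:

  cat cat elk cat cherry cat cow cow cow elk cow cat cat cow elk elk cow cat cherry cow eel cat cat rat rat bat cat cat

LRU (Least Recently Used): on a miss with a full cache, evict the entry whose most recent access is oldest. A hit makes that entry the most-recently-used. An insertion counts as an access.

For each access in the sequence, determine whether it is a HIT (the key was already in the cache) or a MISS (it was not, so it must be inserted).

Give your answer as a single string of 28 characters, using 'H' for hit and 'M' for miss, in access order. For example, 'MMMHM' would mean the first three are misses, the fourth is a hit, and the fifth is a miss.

LRU simulation (capacity=6):
  1. access cat: MISS. Cache (LRU->MRU): [cat]
  2. access cat: HIT. Cache (LRU->MRU): [cat]
  3. access elk: MISS. Cache (LRU->MRU): [cat elk]
  4. access cat: HIT. Cache (LRU->MRU): [elk cat]
  5. access cherry: MISS. Cache (LRU->MRU): [elk cat cherry]
  6. access cat: HIT. Cache (LRU->MRU): [elk cherry cat]
  7. access cow: MISS. Cache (LRU->MRU): [elk cherry cat cow]
  8. access cow: HIT. Cache (LRU->MRU): [elk cherry cat cow]
  9. access cow: HIT. Cache (LRU->MRU): [elk cherry cat cow]
  10. access elk: HIT. Cache (LRU->MRU): [cherry cat cow elk]
  11. access cow: HIT. Cache (LRU->MRU): [cherry cat elk cow]
  12. access cat: HIT. Cache (LRU->MRU): [cherry elk cow cat]
  13. access cat: HIT. Cache (LRU->MRU): [cherry elk cow cat]
  14. access cow: HIT. Cache (LRU->MRU): [cherry elk cat cow]
  15. access elk: HIT. Cache (LRU->MRU): [cherry cat cow elk]
  16. access elk: HIT. Cache (LRU->MRU): [cherry cat cow elk]
  17. access cow: HIT. Cache (LRU->MRU): [cherry cat elk cow]
  18. access cat: HIT. Cache (LRU->MRU): [cherry elk cow cat]
  19. access cherry: HIT. Cache (LRU->MRU): [elk cow cat cherry]
  20. access cow: HIT. Cache (LRU->MRU): [elk cat cherry cow]
  21. access eel: MISS. Cache (LRU->MRU): [elk cat cherry cow eel]
  22. access cat: HIT. Cache (LRU->MRU): [elk cherry cow eel cat]
  23. access cat: HIT. Cache (LRU->MRU): [elk cherry cow eel cat]
  24. access rat: MISS. Cache (LRU->MRU): [elk cherry cow eel cat rat]
  25. access rat: HIT. Cache (LRU->MRU): [elk cherry cow eel cat rat]
  26. access bat: MISS, evict elk. Cache (LRU->MRU): [cherry cow eel cat rat bat]
  27. access cat: HIT. Cache (LRU->MRU): [cherry cow eel rat bat cat]
  28. access cat: HIT. Cache (LRU->MRU): [cherry cow eel rat bat cat]
Total: 21 hits, 7 misses, 1 evictions

Answer: MHMHMHMHHHHHHHHHHHHHMHHMHMHH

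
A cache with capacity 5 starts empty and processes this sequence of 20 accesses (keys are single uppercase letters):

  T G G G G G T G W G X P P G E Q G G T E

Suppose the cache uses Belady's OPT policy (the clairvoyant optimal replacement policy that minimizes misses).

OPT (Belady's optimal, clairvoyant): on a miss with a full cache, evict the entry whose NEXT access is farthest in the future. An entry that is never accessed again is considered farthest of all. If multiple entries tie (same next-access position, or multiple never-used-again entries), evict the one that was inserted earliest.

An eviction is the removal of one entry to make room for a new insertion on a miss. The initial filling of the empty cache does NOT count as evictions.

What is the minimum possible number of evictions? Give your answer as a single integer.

OPT (Belady) simulation (capacity=5):
  1. access T: MISS. Cache: [T]
  2. access G: MISS. Cache: [T G]
  3. access G: HIT. Next use of G: step 4. Cache: [T G]
  4. access G: HIT. Next use of G: step 5. Cache: [T G]
  5. access G: HIT. Next use of G: step 6. Cache: [T G]
  6. access G: HIT. Next use of G: step 8. Cache: [T G]
  7. access T: HIT. Next use of T: step 19. Cache: [T G]
  8. access G: HIT. Next use of G: step 10. Cache: [T G]
  9. access W: MISS. Cache: [T G W]
  10. access G: HIT. Next use of G: step 14. Cache: [T G W]
  11. access X: MISS. Cache: [T G W X]
  12. access P: MISS. Cache: [T G W X P]
  13. access P: HIT. Next use of P: never. Cache: [T G W X P]
  14. access G: HIT. Next use of G: step 17. Cache: [T G W X P]
  15. access E: MISS, evict W (next use: never). Cache: [T G X P E]
  16. access Q: MISS, evict X (next use: never). Cache: [T G P E Q]
  17. access G: HIT. Next use of G: step 18. Cache: [T G P E Q]
  18. access G: HIT. Next use of G: never. Cache: [T G P E Q]
  19. access T: HIT. Next use of T: never. Cache: [T G P E Q]
  20. access E: HIT. Next use of E: never. Cache: [T G P E Q]
Total: 13 hits, 7 misses, 2 evictions

Answer: 2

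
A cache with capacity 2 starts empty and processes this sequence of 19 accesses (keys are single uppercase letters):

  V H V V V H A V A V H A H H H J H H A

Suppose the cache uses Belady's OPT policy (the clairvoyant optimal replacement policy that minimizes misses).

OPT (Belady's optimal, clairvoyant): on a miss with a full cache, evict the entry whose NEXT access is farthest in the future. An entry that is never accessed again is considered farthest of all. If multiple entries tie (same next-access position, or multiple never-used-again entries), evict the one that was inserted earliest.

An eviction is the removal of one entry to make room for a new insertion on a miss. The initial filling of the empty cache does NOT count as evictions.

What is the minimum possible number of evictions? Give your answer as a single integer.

Answer: 4

Derivation:
OPT (Belady) simulation (capacity=2):
  1. access V: MISS. Cache: [V]
  2. access H: MISS. Cache: [V H]
  3. access V: HIT. Next use of V: step 4. Cache: [V H]
  4. access V: HIT. Next use of V: step 5. Cache: [V H]
  5. access V: HIT. Next use of V: step 8. Cache: [V H]
  6. access H: HIT. Next use of H: step 11. Cache: [V H]
  7. access A: MISS, evict H (next use: step 11). Cache: [V A]
  8. access V: HIT. Next use of V: step 10. Cache: [V A]
  9. access A: HIT. Next use of A: step 12. Cache: [V A]
  10. access V: HIT. Next use of V: never. Cache: [V A]
  11. access H: MISS, evict V (next use: never). Cache: [A H]
  12. access A: HIT. Next use of A: step 19. Cache: [A H]
  13. access H: HIT. Next use of H: step 14. Cache: [A H]
  14. access H: HIT. Next use of H: step 15. Cache: [A H]
  15. access H: HIT. Next use of H: step 17. Cache: [A H]
  16. access J: MISS, evict A (next use: step 19). Cache: [H J]
  17. access H: HIT. Next use of H: step 18. Cache: [H J]
  18. access H: HIT. Next use of H: never. Cache: [H J]
  19. access A: MISS, evict H (next use: never). Cache: [J A]
Total: 13 hits, 6 misses, 4 evictions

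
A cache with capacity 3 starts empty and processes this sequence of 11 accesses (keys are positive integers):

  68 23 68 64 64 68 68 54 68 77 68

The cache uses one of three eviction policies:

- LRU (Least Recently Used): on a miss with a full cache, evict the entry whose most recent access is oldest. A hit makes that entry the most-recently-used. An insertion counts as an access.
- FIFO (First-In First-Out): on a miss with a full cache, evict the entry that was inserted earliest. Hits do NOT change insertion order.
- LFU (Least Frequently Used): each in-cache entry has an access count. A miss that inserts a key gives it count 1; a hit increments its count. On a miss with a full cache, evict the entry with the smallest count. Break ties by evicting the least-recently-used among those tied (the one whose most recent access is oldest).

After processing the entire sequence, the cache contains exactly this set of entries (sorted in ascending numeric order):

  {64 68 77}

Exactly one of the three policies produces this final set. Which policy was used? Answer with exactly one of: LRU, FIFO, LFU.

Simulating under each policy and comparing final sets:
  LRU: final set = {54 68 77} -> differs
  FIFO: final set = {54 68 77} -> differs
  LFU: final set = {64 68 77} -> MATCHES target
Only LFU produces the target set.

Answer: LFU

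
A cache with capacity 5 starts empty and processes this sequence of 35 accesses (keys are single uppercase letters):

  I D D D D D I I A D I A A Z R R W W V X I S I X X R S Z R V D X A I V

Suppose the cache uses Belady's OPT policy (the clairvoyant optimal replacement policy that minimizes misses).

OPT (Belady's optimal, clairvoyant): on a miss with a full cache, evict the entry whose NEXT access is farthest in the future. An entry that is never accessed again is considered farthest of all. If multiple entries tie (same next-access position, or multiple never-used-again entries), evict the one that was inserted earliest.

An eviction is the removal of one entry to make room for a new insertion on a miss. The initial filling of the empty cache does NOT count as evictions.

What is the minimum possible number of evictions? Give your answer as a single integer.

Answer: 7

Derivation:
OPT (Belady) simulation (capacity=5):
  1. access I: MISS. Cache: [I]
  2. access D: MISS. Cache: [I D]
  3. access D: HIT. Next use of D: step 4. Cache: [I D]
  4. access D: HIT. Next use of D: step 5. Cache: [I D]
  5. access D: HIT. Next use of D: step 6. Cache: [I D]
  6. access D: HIT. Next use of D: step 10. Cache: [I D]
  7. access I: HIT. Next use of I: step 8. Cache: [I D]
  8. access I: HIT. Next use of I: step 11. Cache: [I D]
  9. access A: MISS. Cache: [I D A]
  10. access D: HIT. Next use of D: step 31. Cache: [I D A]
  11. access I: HIT. Next use of I: step 21. Cache: [I D A]
  12. access A: HIT. Next use of A: step 13. Cache: [I D A]
  13. access A: HIT. Next use of A: step 33. Cache: [I D A]
  14. access Z: MISS. Cache: [I D A Z]
  15. access R: MISS. Cache: [I D A Z R]
  16. access R: HIT. Next use of R: step 26. Cache: [I D A Z R]
  17. access W: MISS, evict A (next use: step 33). Cache: [I D Z R W]
  18. access W: HIT. Next use of W: never. Cache: [I D Z R W]
  19. access V: MISS, evict W (next use: never). Cache: [I D Z R V]
  20. access X: MISS, evict D (next use: step 31). Cache: [I Z R V X]
  21. access I: HIT. Next use of I: step 23. Cache: [I Z R V X]
  22. access S: MISS, evict V (next use: step 30). Cache: [I Z R X S]
  23. access I: HIT. Next use of I: step 34. Cache: [I Z R X S]
  24. access X: HIT. Next use of X: step 25. Cache: [I Z R X S]
  25. access X: HIT. Next use of X: step 32. Cache: [I Z R X S]
  26. access R: HIT. Next use of R: step 29. Cache: [I Z R X S]
  27. access S: HIT. Next use of S: never. Cache: [I Z R X S]
  28. access Z: HIT. Next use of Z: never. Cache: [I Z R X S]
  29. access R: HIT. Next use of R: never. Cache: [I Z R X S]
  30. access V: MISS, evict Z (next use: never). Cache: [I R X S V]
  31. access D: MISS, evict R (next use: never). Cache: [I X S V D]
  32. access X: HIT. Next use of X: never. Cache: [I X S V D]
  33. access A: MISS, evict X (next use: never). Cache: [I S V D A]
  34. access I: HIT. Next use of I: never. Cache: [I S V D A]
  35. access V: HIT. Next use of V: never. Cache: [I S V D A]
Total: 23 hits, 12 misses, 7 evictions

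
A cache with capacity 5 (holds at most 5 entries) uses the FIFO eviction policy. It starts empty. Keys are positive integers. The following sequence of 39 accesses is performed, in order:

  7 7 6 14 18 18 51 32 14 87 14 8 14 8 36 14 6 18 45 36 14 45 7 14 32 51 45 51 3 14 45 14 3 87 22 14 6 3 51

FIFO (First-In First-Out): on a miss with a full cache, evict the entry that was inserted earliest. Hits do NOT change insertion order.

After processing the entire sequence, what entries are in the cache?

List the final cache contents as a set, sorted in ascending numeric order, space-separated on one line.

FIFO simulation (capacity=5):
  1. access 7: MISS. Cache (old->new): [7]
  2. access 7: HIT. Cache (old->new): [7]
  3. access 6: MISS. Cache (old->new): [7 6]
  4. access 14: MISS. Cache (old->new): [7 6 14]
  5. access 18: MISS. Cache (old->new): [7 6 14 18]
  6. access 18: HIT. Cache (old->new): [7 6 14 18]
  7. access 51: MISS. Cache (old->new): [7 6 14 18 51]
  8. access 32: MISS, evict 7. Cache (old->new): [6 14 18 51 32]
  9. access 14: HIT. Cache (old->new): [6 14 18 51 32]
  10. access 87: MISS, evict 6. Cache (old->new): [14 18 51 32 87]
  11. access 14: HIT. Cache (old->new): [14 18 51 32 87]
  12. access 8: MISS, evict 14. Cache (old->new): [18 51 32 87 8]
  13. access 14: MISS, evict 18. Cache (old->new): [51 32 87 8 14]
  14. access 8: HIT. Cache (old->new): [51 32 87 8 14]
  15. access 36: MISS, evict 51. Cache (old->new): [32 87 8 14 36]
  16. access 14: HIT. Cache (old->new): [32 87 8 14 36]
  17. access 6: MISS, evict 32. Cache (old->new): [87 8 14 36 6]
  18. access 18: MISS, evict 87. Cache (old->new): [8 14 36 6 18]
  19. access 45: MISS, evict 8. Cache (old->new): [14 36 6 18 45]
  20. access 36: HIT. Cache (old->new): [14 36 6 18 45]
  21. access 14: HIT. Cache (old->new): [14 36 6 18 45]
  22. access 45: HIT. Cache (old->new): [14 36 6 18 45]
  23. access 7: MISS, evict 14. Cache (old->new): [36 6 18 45 7]
  24. access 14: MISS, evict 36. Cache (old->new): [6 18 45 7 14]
  25. access 32: MISS, evict 6. Cache (old->new): [18 45 7 14 32]
  26. access 51: MISS, evict 18. Cache (old->new): [45 7 14 32 51]
  27. access 45: HIT. Cache (old->new): [45 7 14 32 51]
  28. access 51: HIT. Cache (old->new): [45 7 14 32 51]
  29. access 3: MISS, evict 45. Cache (old->new): [7 14 32 51 3]
  30. access 14: HIT. Cache (old->new): [7 14 32 51 3]
  31. access 45: MISS, evict 7. Cache (old->new): [14 32 51 3 45]
  32. access 14: HIT. Cache (old->new): [14 32 51 3 45]
  33. access 3: HIT. Cache (old->new): [14 32 51 3 45]
  34. access 87: MISS, evict 14. Cache (old->new): [32 51 3 45 87]
  35. access 22: MISS, evict 32. Cache (old->new): [51 3 45 87 22]
  36. access 14: MISS, evict 51. Cache (old->new): [3 45 87 22 14]
  37. access 6: MISS, evict 3. Cache (old->new): [45 87 22 14 6]
  38. access 3: MISS, evict 45. Cache (old->new): [87 22 14 6 3]
  39. access 51: MISS, evict 87. Cache (old->new): [22 14 6 3 51]
Total: 14 hits, 25 misses, 20 evictions

Answer: 3 6 14 22 51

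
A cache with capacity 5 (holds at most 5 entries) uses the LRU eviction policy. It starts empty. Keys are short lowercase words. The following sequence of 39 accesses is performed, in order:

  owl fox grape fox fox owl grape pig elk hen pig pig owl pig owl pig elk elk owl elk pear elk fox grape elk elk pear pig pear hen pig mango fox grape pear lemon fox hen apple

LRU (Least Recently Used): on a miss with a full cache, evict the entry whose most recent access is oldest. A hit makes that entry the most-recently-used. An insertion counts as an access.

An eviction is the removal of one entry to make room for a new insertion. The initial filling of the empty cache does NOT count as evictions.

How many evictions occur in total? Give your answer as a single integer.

LRU simulation (capacity=5):
  1. access owl: MISS. Cache (LRU->MRU): [owl]
  2. access fox: MISS. Cache (LRU->MRU): [owl fox]
  3. access grape: MISS. Cache (LRU->MRU): [owl fox grape]
  4. access fox: HIT. Cache (LRU->MRU): [owl grape fox]
  5. access fox: HIT. Cache (LRU->MRU): [owl grape fox]
  6. access owl: HIT. Cache (LRU->MRU): [grape fox owl]
  7. access grape: HIT. Cache (LRU->MRU): [fox owl grape]
  8. access pig: MISS. Cache (LRU->MRU): [fox owl grape pig]
  9. access elk: MISS. Cache (LRU->MRU): [fox owl grape pig elk]
  10. access hen: MISS, evict fox. Cache (LRU->MRU): [owl grape pig elk hen]
  11. access pig: HIT. Cache (LRU->MRU): [owl grape elk hen pig]
  12. access pig: HIT. Cache (LRU->MRU): [owl grape elk hen pig]
  13. access owl: HIT. Cache (LRU->MRU): [grape elk hen pig owl]
  14. access pig: HIT. Cache (LRU->MRU): [grape elk hen owl pig]
  15. access owl: HIT. Cache (LRU->MRU): [grape elk hen pig owl]
  16. access pig: HIT. Cache (LRU->MRU): [grape elk hen owl pig]
  17. access elk: HIT. Cache (LRU->MRU): [grape hen owl pig elk]
  18. access elk: HIT. Cache (LRU->MRU): [grape hen owl pig elk]
  19. access owl: HIT. Cache (LRU->MRU): [grape hen pig elk owl]
  20. access elk: HIT. Cache (LRU->MRU): [grape hen pig owl elk]
  21. access pear: MISS, evict grape. Cache (LRU->MRU): [hen pig owl elk pear]
  22. access elk: HIT. Cache (LRU->MRU): [hen pig owl pear elk]
  23. access fox: MISS, evict hen. Cache (LRU->MRU): [pig owl pear elk fox]
  24. access grape: MISS, evict pig. Cache (LRU->MRU): [owl pear elk fox grape]
  25. access elk: HIT. Cache (LRU->MRU): [owl pear fox grape elk]
  26. access elk: HIT. Cache (LRU->MRU): [owl pear fox grape elk]
  27. access pear: HIT. Cache (LRU->MRU): [owl fox grape elk pear]
  28. access pig: MISS, evict owl. Cache (LRU->MRU): [fox grape elk pear pig]
  29. access pear: HIT. Cache (LRU->MRU): [fox grape elk pig pear]
  30. access hen: MISS, evict fox. Cache (LRU->MRU): [grape elk pig pear hen]
  31. access pig: HIT. Cache (LRU->MRU): [grape elk pear hen pig]
  32. access mango: MISS, evict grape. Cache (LRU->MRU): [elk pear hen pig mango]
  33. access fox: MISS, evict elk. Cache (LRU->MRU): [pear hen pig mango fox]
  34. access grape: MISS, evict pear. Cache (LRU->MRU): [hen pig mango fox grape]
  35. access pear: MISS, evict hen. Cache (LRU->MRU): [pig mango fox grape pear]
  36. access lemon: MISS, evict pig. Cache (LRU->MRU): [mango fox grape pear lemon]
  37. access fox: HIT. Cache (LRU->MRU): [mango grape pear lemon fox]
  38. access hen: MISS, evict mango. Cache (LRU->MRU): [grape pear lemon fox hen]
  39. access apple: MISS, evict grape. Cache (LRU->MRU): [pear lemon fox hen apple]
Total: 21 hits, 18 misses, 13 evictions

Answer: 13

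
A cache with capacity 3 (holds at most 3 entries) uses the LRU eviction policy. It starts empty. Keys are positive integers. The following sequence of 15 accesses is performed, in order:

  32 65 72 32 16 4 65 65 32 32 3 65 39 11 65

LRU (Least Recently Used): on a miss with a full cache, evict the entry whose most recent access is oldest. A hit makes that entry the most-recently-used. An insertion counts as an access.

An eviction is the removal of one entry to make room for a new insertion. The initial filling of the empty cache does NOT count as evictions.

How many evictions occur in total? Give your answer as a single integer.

Answer: 7

Derivation:
LRU simulation (capacity=3):
  1. access 32: MISS. Cache (LRU->MRU): [32]
  2. access 65: MISS. Cache (LRU->MRU): [32 65]
  3. access 72: MISS. Cache (LRU->MRU): [32 65 72]
  4. access 32: HIT. Cache (LRU->MRU): [65 72 32]
  5. access 16: MISS, evict 65. Cache (LRU->MRU): [72 32 16]
  6. access 4: MISS, evict 72. Cache (LRU->MRU): [32 16 4]
  7. access 65: MISS, evict 32. Cache (LRU->MRU): [16 4 65]
  8. access 65: HIT. Cache (LRU->MRU): [16 4 65]
  9. access 32: MISS, evict 16. Cache (LRU->MRU): [4 65 32]
  10. access 32: HIT. Cache (LRU->MRU): [4 65 32]
  11. access 3: MISS, evict 4. Cache (LRU->MRU): [65 32 3]
  12. access 65: HIT. Cache (LRU->MRU): [32 3 65]
  13. access 39: MISS, evict 32. Cache (LRU->MRU): [3 65 39]
  14. access 11: MISS, evict 3. Cache (LRU->MRU): [65 39 11]
  15. access 65: HIT. Cache (LRU->MRU): [39 11 65]
Total: 5 hits, 10 misses, 7 evictions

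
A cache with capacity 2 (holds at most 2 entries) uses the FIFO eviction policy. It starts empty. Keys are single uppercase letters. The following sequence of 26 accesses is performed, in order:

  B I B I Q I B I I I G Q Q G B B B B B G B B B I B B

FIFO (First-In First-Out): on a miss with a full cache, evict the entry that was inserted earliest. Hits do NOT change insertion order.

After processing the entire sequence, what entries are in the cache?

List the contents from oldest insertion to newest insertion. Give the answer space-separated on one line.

FIFO simulation (capacity=2):
  1. access B: MISS. Cache (old->new): [B]
  2. access I: MISS. Cache (old->new): [B I]
  3. access B: HIT. Cache (old->new): [B I]
  4. access I: HIT. Cache (old->new): [B I]
  5. access Q: MISS, evict B. Cache (old->new): [I Q]
  6. access I: HIT. Cache (old->new): [I Q]
  7. access B: MISS, evict I. Cache (old->new): [Q B]
  8. access I: MISS, evict Q. Cache (old->new): [B I]
  9. access I: HIT. Cache (old->new): [B I]
  10. access I: HIT. Cache (old->new): [B I]
  11. access G: MISS, evict B. Cache (old->new): [I G]
  12. access Q: MISS, evict I. Cache (old->new): [G Q]
  13. access Q: HIT. Cache (old->new): [G Q]
  14. access G: HIT. Cache (old->new): [G Q]
  15. access B: MISS, evict G. Cache (old->new): [Q B]
  16. access B: HIT. Cache (old->new): [Q B]
  17. access B: HIT. Cache (old->new): [Q B]
  18. access B: HIT. Cache (old->new): [Q B]
  19. access B: HIT. Cache (old->new): [Q B]
  20. access G: MISS, evict Q. Cache (old->new): [B G]
  21. access B: HIT. Cache (old->new): [B G]
  22. access B: HIT. Cache (old->new): [B G]
  23. access B: HIT. Cache (old->new): [B G]
  24. access I: MISS, evict B. Cache (old->new): [G I]
  25. access B: MISS, evict G. Cache (old->new): [I B]
  26. access B: HIT. Cache (old->new): [I B]
Total: 15 hits, 11 misses, 9 evictions

Answer: I B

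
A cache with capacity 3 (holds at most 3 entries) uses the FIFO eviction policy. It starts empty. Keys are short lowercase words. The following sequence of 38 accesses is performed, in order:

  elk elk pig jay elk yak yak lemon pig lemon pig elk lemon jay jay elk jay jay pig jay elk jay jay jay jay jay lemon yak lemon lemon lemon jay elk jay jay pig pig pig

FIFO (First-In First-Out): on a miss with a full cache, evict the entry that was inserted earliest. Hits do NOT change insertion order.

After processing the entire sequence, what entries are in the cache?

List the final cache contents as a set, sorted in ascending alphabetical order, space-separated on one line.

Answer: elk jay pig

Derivation:
FIFO simulation (capacity=3):
  1. access elk: MISS. Cache (old->new): [elk]
  2. access elk: HIT. Cache (old->new): [elk]
  3. access pig: MISS. Cache (old->new): [elk pig]
  4. access jay: MISS. Cache (old->new): [elk pig jay]
  5. access elk: HIT. Cache (old->new): [elk pig jay]
  6. access yak: MISS, evict elk. Cache (old->new): [pig jay yak]
  7. access yak: HIT. Cache (old->new): [pig jay yak]
  8. access lemon: MISS, evict pig. Cache (old->new): [jay yak lemon]
  9. access pig: MISS, evict jay. Cache (old->new): [yak lemon pig]
  10. access lemon: HIT. Cache (old->new): [yak lemon pig]
  11. access pig: HIT. Cache (old->new): [yak lemon pig]
  12. access elk: MISS, evict yak. Cache (old->new): [lemon pig elk]
  13. access lemon: HIT. Cache (old->new): [lemon pig elk]
  14. access jay: MISS, evict lemon. Cache (old->new): [pig elk jay]
  15. access jay: HIT. Cache (old->new): [pig elk jay]
  16. access elk: HIT. Cache (old->new): [pig elk jay]
  17. access jay: HIT. Cache (old->new): [pig elk jay]
  18. access jay: HIT. Cache (old->new): [pig elk jay]
  19. access pig: HIT. Cache (old->new): [pig elk jay]
  20. access jay: HIT. Cache (old->new): [pig elk jay]
  21. access elk: HIT. Cache (old->new): [pig elk jay]
  22. access jay: HIT. Cache (old->new): [pig elk jay]
  23. access jay: HIT. Cache (old->new): [pig elk jay]
  24. access jay: HIT. Cache (old->new): [pig elk jay]
  25. access jay: HIT. Cache (old->new): [pig elk jay]
  26. access jay: HIT. Cache (old->new): [pig elk jay]
  27. access lemon: MISS, evict pig. Cache (old->new): [elk jay lemon]
  28. access yak: MISS, evict elk. Cache (old->new): [jay lemon yak]
  29. access lemon: HIT. Cache (old->new): [jay lemon yak]
  30. access lemon: HIT. Cache (old->new): [jay lemon yak]
  31. access lemon: HIT. Cache (old->new): [jay lemon yak]
  32. access jay: HIT. Cache (old->new): [jay lemon yak]
  33. access elk: MISS, evict jay. Cache (old->new): [lemon yak elk]
  34. access jay: MISS, evict lemon. Cache (old->new): [yak elk jay]
  35. access jay: HIT. Cache (old->new): [yak elk jay]
  36. access pig: MISS, evict yak. Cache (old->new): [elk jay pig]
  37. access pig: HIT. Cache (old->new): [elk jay pig]
  38. access pig: HIT. Cache (old->new): [elk jay pig]
Total: 25 hits, 13 misses, 10 evictions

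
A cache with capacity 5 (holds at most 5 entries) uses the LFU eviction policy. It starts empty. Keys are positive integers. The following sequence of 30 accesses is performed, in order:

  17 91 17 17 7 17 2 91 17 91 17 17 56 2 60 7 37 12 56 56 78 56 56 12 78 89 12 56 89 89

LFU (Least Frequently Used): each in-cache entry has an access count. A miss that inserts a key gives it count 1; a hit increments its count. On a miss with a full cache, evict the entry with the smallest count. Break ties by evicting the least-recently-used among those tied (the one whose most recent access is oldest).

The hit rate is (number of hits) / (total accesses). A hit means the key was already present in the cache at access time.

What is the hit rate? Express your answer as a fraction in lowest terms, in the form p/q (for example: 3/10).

Answer: 7/15

Derivation:
LFU simulation (capacity=5):
  1. access 17: MISS. Cache: [17(c=1)]
  2. access 91: MISS. Cache: [17(c=1) 91(c=1)]
  3. access 17: HIT, count now 2. Cache: [91(c=1) 17(c=2)]
  4. access 17: HIT, count now 3. Cache: [91(c=1) 17(c=3)]
  5. access 7: MISS. Cache: [91(c=1) 7(c=1) 17(c=3)]
  6. access 17: HIT, count now 4. Cache: [91(c=1) 7(c=1) 17(c=4)]
  7. access 2: MISS. Cache: [91(c=1) 7(c=1) 2(c=1) 17(c=4)]
  8. access 91: HIT, count now 2. Cache: [7(c=1) 2(c=1) 91(c=2) 17(c=4)]
  9. access 17: HIT, count now 5. Cache: [7(c=1) 2(c=1) 91(c=2) 17(c=5)]
  10. access 91: HIT, count now 3. Cache: [7(c=1) 2(c=1) 91(c=3) 17(c=5)]
  11. access 17: HIT, count now 6. Cache: [7(c=1) 2(c=1) 91(c=3) 17(c=6)]
  12. access 17: HIT, count now 7. Cache: [7(c=1) 2(c=1) 91(c=3) 17(c=7)]
  13. access 56: MISS. Cache: [7(c=1) 2(c=1) 56(c=1) 91(c=3) 17(c=7)]
  14. access 2: HIT, count now 2. Cache: [7(c=1) 56(c=1) 2(c=2) 91(c=3) 17(c=7)]
  15. access 60: MISS, evict 7(c=1). Cache: [56(c=1) 60(c=1) 2(c=2) 91(c=3) 17(c=7)]
  16. access 7: MISS, evict 56(c=1). Cache: [60(c=1) 7(c=1) 2(c=2) 91(c=3) 17(c=7)]
  17. access 37: MISS, evict 60(c=1). Cache: [7(c=1) 37(c=1) 2(c=2) 91(c=3) 17(c=7)]
  18. access 12: MISS, evict 7(c=1). Cache: [37(c=1) 12(c=1) 2(c=2) 91(c=3) 17(c=7)]
  19. access 56: MISS, evict 37(c=1). Cache: [12(c=1) 56(c=1) 2(c=2) 91(c=3) 17(c=7)]
  20. access 56: HIT, count now 2. Cache: [12(c=1) 2(c=2) 56(c=2) 91(c=3) 17(c=7)]
  21. access 78: MISS, evict 12(c=1). Cache: [78(c=1) 2(c=2) 56(c=2) 91(c=3) 17(c=7)]
  22. access 56: HIT, count now 3. Cache: [78(c=1) 2(c=2) 91(c=3) 56(c=3) 17(c=7)]
  23. access 56: HIT, count now 4. Cache: [78(c=1) 2(c=2) 91(c=3) 56(c=4) 17(c=7)]
  24. access 12: MISS, evict 78(c=1). Cache: [12(c=1) 2(c=2) 91(c=3) 56(c=4) 17(c=7)]
  25. access 78: MISS, evict 12(c=1). Cache: [78(c=1) 2(c=2) 91(c=3) 56(c=4) 17(c=7)]
  26. access 89: MISS, evict 78(c=1). Cache: [89(c=1) 2(c=2) 91(c=3) 56(c=4) 17(c=7)]
  27. access 12: MISS, evict 89(c=1). Cache: [12(c=1) 2(c=2) 91(c=3) 56(c=4) 17(c=7)]
  28. access 56: HIT, count now 5. Cache: [12(c=1) 2(c=2) 91(c=3) 56(c=5) 17(c=7)]
  29. access 89: MISS, evict 12(c=1). Cache: [89(c=1) 2(c=2) 91(c=3) 56(c=5) 17(c=7)]
  30. access 89: HIT, count now 2. Cache: [2(c=2) 89(c=2) 91(c=3) 56(c=5) 17(c=7)]
Total: 14 hits, 16 misses, 11 evictions

Hit rate = 14/30 = 7/15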